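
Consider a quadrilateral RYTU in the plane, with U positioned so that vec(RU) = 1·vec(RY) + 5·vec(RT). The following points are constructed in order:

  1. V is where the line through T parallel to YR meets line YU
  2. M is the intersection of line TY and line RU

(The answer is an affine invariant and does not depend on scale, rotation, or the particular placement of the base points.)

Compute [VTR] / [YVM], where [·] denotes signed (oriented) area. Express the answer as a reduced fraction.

Set R = (0, 0), Y = (1, 0), T = (0, 1), U = (1, 5); any affine frame gives the same invariant.
1. V is where the line through T parallel to YR meets line YU ⇒ V = (1, 1)
2. M is the intersection of line TY and line RU ⇒ M = (1/6, 5/6)
2·[VTR] = 1, 2·[YVM] = 5/6
[VTR]:[YVM] = 1:5/6 = 6/5

[VTR]:[YVM] = 6/5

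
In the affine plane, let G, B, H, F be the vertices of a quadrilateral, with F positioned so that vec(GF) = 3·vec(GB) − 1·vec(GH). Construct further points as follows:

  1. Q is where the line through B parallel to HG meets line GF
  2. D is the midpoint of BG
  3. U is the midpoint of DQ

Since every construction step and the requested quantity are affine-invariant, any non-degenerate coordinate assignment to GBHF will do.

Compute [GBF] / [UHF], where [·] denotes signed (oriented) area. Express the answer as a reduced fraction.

Assign G = (0, 0), B = (1, 0), H = (0, 1), F = (3, -1) — the answer is frame-independent, so this choice is without loss of generality.
1. Q is where the line through B parallel to HG meets line GF ⇒ Q = (1, -1/3)
2. D is the midpoint of BG ⇒ D = (1/2, 0)
3. U is the midpoint of DQ ⇒ U = (3/4, -1/6)
2·[GBF] = -1, 2·[UHF] = -2
[GBF]:[UHF] = -1:-2 = 1/2

[GBF]:[UHF] = 1/2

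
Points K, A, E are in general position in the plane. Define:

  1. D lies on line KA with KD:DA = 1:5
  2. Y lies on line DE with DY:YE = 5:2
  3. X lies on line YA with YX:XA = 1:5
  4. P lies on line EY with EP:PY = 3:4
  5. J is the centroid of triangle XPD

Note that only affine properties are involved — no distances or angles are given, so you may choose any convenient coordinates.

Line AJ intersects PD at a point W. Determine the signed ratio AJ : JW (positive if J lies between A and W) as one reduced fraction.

Choose coordinates K = (0, 0), A = (1, 0), E = (0, 1).
1. D lies on line KA with KD:DA = 1:5 ⇒ D = (1/6, 0)
2. Y lies on line DE with DY:YE = 5:2 ⇒ Y = (1/21, 5/7)
3. X lies on line YA with YX:XA = 1:5 ⇒ X = (13/63, 25/42)
4. P lies on line EY with EP:PY = 3:4 ⇒ P = (1/49, 43/49)
5. J is the centroid of triangle XPD ⇒ J = (347/2646, 433/882)
line AJ meets PD at W = (200/2499, 433/833)
J = A + t·(W−A) with t = 17/18, so AJ:JW = 17/18:1/18

AJ:JW = 17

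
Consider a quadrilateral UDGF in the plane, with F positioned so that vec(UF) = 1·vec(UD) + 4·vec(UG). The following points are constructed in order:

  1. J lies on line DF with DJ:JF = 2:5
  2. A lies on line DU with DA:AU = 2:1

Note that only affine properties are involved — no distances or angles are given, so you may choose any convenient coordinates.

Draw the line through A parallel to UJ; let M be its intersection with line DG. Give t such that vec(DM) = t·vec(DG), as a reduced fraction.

t = 16/45

Set U = (0, 0), D = (1, 0), G = (0, 1), F = (1, 4); any affine frame gives the same invariant.
1. J lies on line DF with DJ:JF = 2:5 ⇒ J = (1, 8/7)
2. A lies on line DU with DA:AU = 2:1 ⇒ A = (1/3, 0)
through A parallel to UJ: direction (1, 8/7); meets DG at M = (29/45, 16/45)
M = D + t·(G−D) with t = 16/45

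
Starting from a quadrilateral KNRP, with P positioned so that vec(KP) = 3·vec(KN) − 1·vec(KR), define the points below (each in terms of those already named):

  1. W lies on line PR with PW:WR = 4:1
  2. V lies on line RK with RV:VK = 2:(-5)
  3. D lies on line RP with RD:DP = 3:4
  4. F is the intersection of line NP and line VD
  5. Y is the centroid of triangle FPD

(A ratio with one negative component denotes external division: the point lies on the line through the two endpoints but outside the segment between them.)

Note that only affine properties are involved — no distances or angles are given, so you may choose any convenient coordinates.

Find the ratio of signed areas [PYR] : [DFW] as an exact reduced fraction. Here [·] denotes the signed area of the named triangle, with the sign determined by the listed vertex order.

Assign K = (0, 0), N = (1, 0), R = (0, 1), P = (3, -1) — the answer is frame-independent, so this choice is without loss of generality.
1. W lies on line PR with PW:WR = 4:1 ⇒ W = (3/5, 3/5)
2. V lies on line RK with RV:VK = 2:(-5) ⇒ V = (0, 5/3)
3. D lies on line RP with RD:DP = 3:4 ⇒ D = (9/7, 1/7)
4. F is the intersection of line NP and line VD ⇒ F = (63/37, -13/37)
5. Y is the centroid of triangle FPD ⇒ Y = (517/259, -313/777)
2·[PYR] = -8/37, 2·[DFW] = -192/1295
[PYR]:[DFW] = -8/37:-192/1295 = 35/24

[PYR]:[DFW] = 35/24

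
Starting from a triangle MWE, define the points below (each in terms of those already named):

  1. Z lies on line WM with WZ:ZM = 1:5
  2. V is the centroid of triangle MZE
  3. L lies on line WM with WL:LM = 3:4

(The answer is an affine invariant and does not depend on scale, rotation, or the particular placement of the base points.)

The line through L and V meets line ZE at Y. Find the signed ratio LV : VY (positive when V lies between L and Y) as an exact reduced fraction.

LV:VY = -2/35

Set M = (0, 0), W = (1, 0), E = (0, 1); any affine frame gives the same invariant.
1. Z lies on line WM with WZ:ZM = 1:5 ⇒ Z = (5/6, 0)
2. V is the centroid of triangle MZE ⇒ V = (5/18, 1/3)
3. L lies on line WM with WL:LM = 3:4 ⇒ L = (4/7, 0)
line LV meets ZE at Y = (65/12, -11/2)
V = L + t·(Y−L) with t = -2/33, so LV:VY = -2/33:35/33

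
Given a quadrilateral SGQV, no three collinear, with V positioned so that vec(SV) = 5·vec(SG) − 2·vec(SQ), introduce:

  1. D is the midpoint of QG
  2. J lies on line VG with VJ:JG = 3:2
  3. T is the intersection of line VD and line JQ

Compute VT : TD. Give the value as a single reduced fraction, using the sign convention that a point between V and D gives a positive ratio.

Assign S = (0, 0), G = (1, 0), Q = (0, 1), V = (5, -2) — the answer is frame-independent, so this choice is without loss of generality.
1. D is the midpoint of QG ⇒ D = (1/2, 1/2)
2. J lies on line VG with VJ:JG = 3:2 ⇒ J = (13/5, -4/5)
3. T is the intersection of line VD and line JQ ⇒ T = (13/8, -1/8)
T = V + t·(D−V) with t = 3/4, so VT:TD = t:(1−t) = 3/4:1/4

VT:TD = 3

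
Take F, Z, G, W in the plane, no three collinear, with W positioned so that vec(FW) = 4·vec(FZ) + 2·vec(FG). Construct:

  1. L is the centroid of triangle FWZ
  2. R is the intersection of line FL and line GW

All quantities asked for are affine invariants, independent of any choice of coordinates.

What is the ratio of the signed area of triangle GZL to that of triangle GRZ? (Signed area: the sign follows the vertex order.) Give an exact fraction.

[GZL]:[GRZ] = -4/25

Set F = (0, 0), Z = (1, 0), G = (0, 1), W = (4, 2); any affine frame gives the same invariant.
1. L is the centroid of triangle FWZ ⇒ L = (5/3, 2/3)
2. R is the intersection of line FL and line GW ⇒ R = (20/3, 8/3)
2·[GZL] = 4/3, 2·[GRZ] = -25/3
[GZL]:[GRZ] = 4/3:-25/3 = -4/25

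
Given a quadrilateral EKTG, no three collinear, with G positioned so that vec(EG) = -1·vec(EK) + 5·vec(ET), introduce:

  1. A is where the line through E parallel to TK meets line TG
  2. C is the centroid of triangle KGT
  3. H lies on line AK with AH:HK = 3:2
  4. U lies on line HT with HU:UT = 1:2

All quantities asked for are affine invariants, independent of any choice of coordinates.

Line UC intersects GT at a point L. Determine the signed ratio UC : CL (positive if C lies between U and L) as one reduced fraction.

Choose coordinates E = (0, 0), K = (1, 0), T = (0, 1), G = (-1, 5).
1. A is where the line through E parallel to TK meets line TG ⇒ A = (1/3, -1/3)
2. C is the centroid of triangle KGT ⇒ C = (0, 2)
3. H lies on line AK with AH:HK = 3:2 ⇒ H = (11/15, -2/15)
4. U lies on line HT with HU:UT = 1:2 ⇒ U = (22/45, 11/45)
line UC meets GT at L = (-22/9, 97/9)
C = U + t·(L−U) with t = 1/6, so UC:CL = 1/6:5/6

UC:CL = 1/5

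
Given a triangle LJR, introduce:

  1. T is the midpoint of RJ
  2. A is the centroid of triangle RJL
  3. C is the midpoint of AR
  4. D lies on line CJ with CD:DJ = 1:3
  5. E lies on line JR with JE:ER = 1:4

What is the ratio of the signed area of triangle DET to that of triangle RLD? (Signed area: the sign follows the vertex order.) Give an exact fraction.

[DET]:[RLD] = 1/10

Choose coordinates L = (0, 0), J = (1, 0), R = (0, 1).
1. T is the midpoint of RJ ⇒ T = (1/2, 1/2)
2. A is the centroid of triangle RJL ⇒ A = (1/3, 1/3)
3. C is the midpoint of AR ⇒ C = (1/6, 2/3)
4. D lies on line CJ with CD:DJ = 1:3 ⇒ D = (3/8, 1/2)
5. E lies on line JR with JE:ER = 1:4 ⇒ E = (4/5, 1/5)
2·[DET] = 3/80, 2·[RLD] = 3/8
[DET]:[RLD] = 3/80:3/8 = 1/10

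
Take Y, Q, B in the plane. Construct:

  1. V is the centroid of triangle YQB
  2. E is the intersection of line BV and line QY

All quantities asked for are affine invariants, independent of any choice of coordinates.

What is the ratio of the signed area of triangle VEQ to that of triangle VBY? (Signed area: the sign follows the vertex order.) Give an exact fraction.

[VEQ]:[VBY] = 1/2

Work in coordinates with Y = (0, 0), Q = (1, 0), B = (0, 1).
1. V is the centroid of triangle YQB ⇒ V = (1/3, 1/3)
2. E is the intersection of line BV and line QY ⇒ E = (1/2, 0)
2·[VEQ] = 1/6, 2·[VBY] = 1/3
[VEQ]:[VBY] = 1/6:1/3 = 1/2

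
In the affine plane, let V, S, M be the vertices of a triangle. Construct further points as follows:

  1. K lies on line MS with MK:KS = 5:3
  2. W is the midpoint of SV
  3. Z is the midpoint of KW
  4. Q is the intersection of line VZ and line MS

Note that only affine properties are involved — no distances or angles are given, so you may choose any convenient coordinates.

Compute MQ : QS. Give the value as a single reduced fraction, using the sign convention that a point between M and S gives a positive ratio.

MQ:QS = 3

Work in coordinates with V = (0, 0), S = (1, 0), M = (0, 1).
1. K lies on line MS with MK:KS = 5:3 ⇒ K = (5/8, 3/8)
2. W is the midpoint of SV ⇒ W = (1/2, 0)
3. Z is the midpoint of KW ⇒ Z = (9/16, 3/16)
4. Q is the intersection of line VZ and line MS ⇒ Q = (3/4, 1/4)
Q = M + t·(S−M) with t = 3/4, so MQ:QS = t:(1−t) = 3/4:1/4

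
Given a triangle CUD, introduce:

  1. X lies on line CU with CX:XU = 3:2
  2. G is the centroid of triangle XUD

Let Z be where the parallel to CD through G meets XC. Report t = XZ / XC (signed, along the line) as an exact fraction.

Set C = (0, 0), U = (1, 0), D = (0, 1); any affine frame gives the same invariant.
1. X lies on line CU with CX:XU = 3:2 ⇒ X = (3/5, 0)
2. G is the centroid of triangle XUD ⇒ G = (8/15, 1/3)
through G parallel to CD: direction (0, 1); meets XC at Z = (8/15, 0)
Z = X + t·(C−X) with t = 1/9

t = 1/9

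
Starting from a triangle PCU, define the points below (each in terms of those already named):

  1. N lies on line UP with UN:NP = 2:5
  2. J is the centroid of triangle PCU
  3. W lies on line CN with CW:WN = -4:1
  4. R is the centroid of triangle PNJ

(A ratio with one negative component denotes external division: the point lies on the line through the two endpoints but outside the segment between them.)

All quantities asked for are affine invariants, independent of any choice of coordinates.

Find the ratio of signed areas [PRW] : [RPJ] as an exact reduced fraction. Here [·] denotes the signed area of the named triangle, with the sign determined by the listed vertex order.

Choose coordinates P = (0, 0), C = (1, 0), U = (0, 1).
1. N lies on line UP with UN:NP = 2:5 ⇒ N = (0, 5/7)
2. J is the centroid of triangle PCU ⇒ J = (1/3, 1/3)
3. W lies on line CN with CW:WN = -4:1 ⇒ W = (-1/3, 20/21)
4. R is the centroid of triangle PNJ ⇒ R = (1/9, 22/63)
2·[PRW] = 2/9, 2·[RPJ] = 5/63
[PRW]:[RPJ] = 2/9:5/63 = 14/5

[PRW]:[RPJ] = 14/5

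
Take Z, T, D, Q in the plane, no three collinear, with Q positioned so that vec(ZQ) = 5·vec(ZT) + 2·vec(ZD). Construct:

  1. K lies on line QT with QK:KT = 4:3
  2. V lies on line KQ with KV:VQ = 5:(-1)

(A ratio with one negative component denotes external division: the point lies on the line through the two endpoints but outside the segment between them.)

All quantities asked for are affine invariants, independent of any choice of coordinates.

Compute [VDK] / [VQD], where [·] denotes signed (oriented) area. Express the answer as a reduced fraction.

[VDK]:[VQD] = -5

Set Z = (0, 0), T = (1, 0), D = (0, 1), Q = (5, 2); any affine frame gives the same invariant.
1. K lies on line QT with QK:KT = 4:3 ⇒ K = (19/7, 6/7)
2. V lies on line KQ with KV:VQ = 5:(-1) ⇒ V = (39/7, 16/7)
2·[VDK] = 30/7, 2·[VQD] = -6/7
[VDK]:[VQD] = 30/7:-6/7 = -5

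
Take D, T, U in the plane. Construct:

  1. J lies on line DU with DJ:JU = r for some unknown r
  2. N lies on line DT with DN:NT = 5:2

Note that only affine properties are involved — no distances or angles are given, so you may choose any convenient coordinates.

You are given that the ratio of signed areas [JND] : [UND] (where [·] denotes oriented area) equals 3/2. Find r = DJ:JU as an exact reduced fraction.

r = -3

Assign D = (0, 0), T = (1, 0), U = (0, 1) — the answer is frame-independent, so this choice is without loss of generality.
1. With DJ:JU = r, write λ = r/(r+1) so J = D + λ·(U−D); J is affine-linear in λ
2. N lies on line DT with DN:NT = 5:2 ⇒ N = (5/7, 0)
Every point depending on J is an affine combination of J and λ-independent points, so each such coordinate is linear in λ; the λ² term in each signed area is a multiple of (U−D)×(U−D) = 0, so 2·[JND] and 2·[UND] are each linear in λ. Evaluating at λ=0 and λ=1:
  2·[JND] = -5/7·λ,   2·[UND] = -5/7
So [JND]:[UND] = (-5/7·λ) / (-5/7). Setting this equal to 3/2:
  -5/7·λ = 3/2·(-5/7)  ⇒  λ = 3/2
Then r = λ/(1−λ) = (3/2)/(-1/2) = -3. Check: with r = -3, J = (0, 3/2) and [JND]:[UND] = 3/2 as required.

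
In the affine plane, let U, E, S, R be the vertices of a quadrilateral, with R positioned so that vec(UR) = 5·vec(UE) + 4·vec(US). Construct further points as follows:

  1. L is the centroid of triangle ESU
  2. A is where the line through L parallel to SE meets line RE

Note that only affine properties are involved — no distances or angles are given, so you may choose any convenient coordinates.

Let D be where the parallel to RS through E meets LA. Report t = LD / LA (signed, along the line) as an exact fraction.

t = 11/12

Work in coordinates with U = (0, 0), E = (1, 0), S = (0, 1), R = (5, 4).
1. L is the centroid of triangle ESU ⇒ L = (1/3, 1/3)
2. A is where the line through L parallel to SE meets line RE ⇒ A = (5/6, -1/6)
through E parallel to RS: direction (-5, -3); meets LA at D = (19/24, -1/8)
D = L + t·(A−L) with t = 11/12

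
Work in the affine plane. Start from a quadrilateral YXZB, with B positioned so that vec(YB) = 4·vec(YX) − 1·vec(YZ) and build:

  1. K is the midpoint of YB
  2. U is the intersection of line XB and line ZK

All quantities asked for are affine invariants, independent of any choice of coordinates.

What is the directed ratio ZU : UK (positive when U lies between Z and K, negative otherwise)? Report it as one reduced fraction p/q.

Work in coordinates with Y = (0, 0), X = (1, 0), Z = (0, 1), B = (4, -1).
1. K is the midpoint of YB ⇒ K = (2, -1/2)
2. U is the intersection of line XB and line ZK ⇒ U = (8/5, -1/5)
U = Z + t·(K−Z) with t = 4/5, so ZU:UK = t:(1−t) = 4/5:1/5

ZU:UK = 4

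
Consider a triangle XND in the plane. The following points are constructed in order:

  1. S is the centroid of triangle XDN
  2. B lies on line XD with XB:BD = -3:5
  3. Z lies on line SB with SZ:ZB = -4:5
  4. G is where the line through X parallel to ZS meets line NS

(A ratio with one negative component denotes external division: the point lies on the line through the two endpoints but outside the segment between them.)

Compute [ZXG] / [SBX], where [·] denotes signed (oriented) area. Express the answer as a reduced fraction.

[ZXG]:[SBX] = 1/4

Set X = (0, 0), N = (1, 0), D = (0, 1); any affine frame gives the same invariant.
1. S is the centroid of triangle XDN ⇒ S = (1/3, 1/3)
2. B lies on line XD with XB:BD = -3:5 ⇒ B = (0, -3/2)
3. Z lies on line SB with SZ:ZB = -4:5 ⇒ Z = (5/3, 23/3)
4. G is where the line through X parallel to ZS meets line NS ⇒ G = (1/12, 11/24)
2·[ZXG] = -1/8, 2·[SBX] = -1/2
[ZXG]:[SBX] = -1/8:-1/2 = 1/4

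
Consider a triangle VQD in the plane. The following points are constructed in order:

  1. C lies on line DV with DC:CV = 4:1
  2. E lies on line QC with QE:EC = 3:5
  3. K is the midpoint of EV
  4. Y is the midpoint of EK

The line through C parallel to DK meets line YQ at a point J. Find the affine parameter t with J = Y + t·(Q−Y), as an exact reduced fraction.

Assign V = (0, 0), Q = (1, 0), D = (0, 1) — the answer is frame-independent, so this choice is without loss of generality.
1. C lies on line DV with DC:CV = 4:1 ⇒ C = (0, 1/5)
2. E lies on line QC with QE:EC = 3:5 ⇒ E = (5/8, 3/40)
3. K is the midpoint of EV ⇒ K = (5/16, 3/80)
4. Y is the midpoint of EK ⇒ Y = (15/32, 9/160)
through C parallel to DK: direction (5/16, -77/80); meets YQ at J = (5/158, 81/790)
J = Y + t·(Q−Y) with t = -65/79

t = -65/79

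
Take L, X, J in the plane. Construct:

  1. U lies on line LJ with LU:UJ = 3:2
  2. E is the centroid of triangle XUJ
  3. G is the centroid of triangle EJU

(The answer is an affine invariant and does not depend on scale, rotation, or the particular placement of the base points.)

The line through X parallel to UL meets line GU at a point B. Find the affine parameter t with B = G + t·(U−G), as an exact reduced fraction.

Work in coordinates with L = (0, 0), X = (1, 0), J = (0, 1).
1. U lies on line LJ with LU:UJ = 3:2 ⇒ U = (0, 3/5)
2. E is the centroid of triangle XUJ ⇒ E = (1/3, 8/15)
3. G is the centroid of triangle EJU ⇒ G = (1/9, 32/45)
through X parallel to UL: direction (0, -3/5); meets GU at B = (1, 8/5)
B = G + t·(U−G) with t = -8

t = -8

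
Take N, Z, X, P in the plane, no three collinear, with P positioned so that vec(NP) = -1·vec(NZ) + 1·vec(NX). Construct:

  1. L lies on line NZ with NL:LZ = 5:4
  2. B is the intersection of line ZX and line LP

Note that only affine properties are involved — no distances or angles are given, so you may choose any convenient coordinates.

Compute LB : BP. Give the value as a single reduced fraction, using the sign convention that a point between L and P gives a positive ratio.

LB:BP = -4/9

Choose coordinates N = (0, 0), Z = (1, 0), X = (0, 1), P = (-1, 1).
1. L lies on line NZ with NL:LZ = 5:4 ⇒ L = (5/9, 0)
2. B is the intersection of line ZX and line LP ⇒ B = (9/5, -4/5)
B = L + t·(P−L) with t = -4/5, so LB:BP = t:(1−t) = -4/5:9/5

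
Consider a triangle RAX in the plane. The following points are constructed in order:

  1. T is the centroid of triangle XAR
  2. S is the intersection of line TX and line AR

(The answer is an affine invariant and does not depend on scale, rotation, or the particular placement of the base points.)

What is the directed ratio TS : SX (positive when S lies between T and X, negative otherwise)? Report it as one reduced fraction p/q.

Assign R = (0, 0), A = (1, 0), X = (0, 1) — the answer is frame-independent, so this choice is without loss of generality.
1. T is the centroid of triangle XAR ⇒ T = (1/3, 1/3)
2. S is the intersection of line TX and line AR ⇒ S = (1/2, 0)
S = T + t·(X−T) with t = -1/2, so TS:SX = t:(1−t) = -1/2:3/2

TS:SX = -1/3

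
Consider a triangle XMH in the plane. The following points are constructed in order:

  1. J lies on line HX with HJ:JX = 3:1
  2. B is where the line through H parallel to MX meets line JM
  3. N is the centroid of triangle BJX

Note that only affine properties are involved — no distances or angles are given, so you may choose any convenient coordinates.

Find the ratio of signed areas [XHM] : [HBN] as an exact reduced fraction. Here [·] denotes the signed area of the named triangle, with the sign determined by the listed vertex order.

Assign X = (0, 0), M = (1, 0), H = (0, 1) — the answer is frame-independent, so this choice is without loss of generality.
1. J lies on line HX with HJ:JX = 3:1 ⇒ J = (0, 1/4)
2. B is where the line through H parallel to MX meets line JM ⇒ B = (-3, 1)
3. N is the centroid of triangle BJX ⇒ N = (-1, 5/12)
2·[XHM] = -1, 2·[HBN] = 7/4
[XHM]:[HBN] = -1:7/4 = -4/7

[XHM]:[HBN] = -4/7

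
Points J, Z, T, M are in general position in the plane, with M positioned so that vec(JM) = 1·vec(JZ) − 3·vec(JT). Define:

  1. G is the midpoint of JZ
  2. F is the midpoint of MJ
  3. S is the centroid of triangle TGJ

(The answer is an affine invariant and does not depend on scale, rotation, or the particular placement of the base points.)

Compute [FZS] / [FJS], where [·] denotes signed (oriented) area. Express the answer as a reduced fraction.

[FZS]:[FJS] = -17/5

Work in coordinates with J = (0, 0), Z = (1, 0), T = (0, 1), M = (1, -3).
1. G is the midpoint of JZ ⇒ G = (1/2, 0)
2. F is the midpoint of MJ ⇒ F = (1/2, -3/2)
3. S is the centroid of triangle TGJ ⇒ S = (1/6, 1/3)
2·[FZS] = 17/12, 2·[FJS] = -5/12
[FZS]:[FJS] = 17/12:-5/12 = -17/5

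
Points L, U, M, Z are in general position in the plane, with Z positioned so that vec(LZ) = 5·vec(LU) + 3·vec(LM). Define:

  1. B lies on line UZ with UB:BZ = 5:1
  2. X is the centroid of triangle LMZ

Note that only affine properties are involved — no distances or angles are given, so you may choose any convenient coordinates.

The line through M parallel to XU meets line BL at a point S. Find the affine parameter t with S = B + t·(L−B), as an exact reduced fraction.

Set L = (0, 0), U = (1, 0), M = (0, 1), Z = (5, 3); any affine frame gives the same invariant.
1. B lies on line UZ with UB:BZ = 5:1 ⇒ B = (13/3, 5/2)
2. X is the centroid of triangle LMZ ⇒ X = (5/3, 4/3)
through M parallel to XU: direction (-2/3, -4/3); meets BL at S = (-26/37, -15/37)
S = B + t·(L−B) with t = 43/37

t = 43/37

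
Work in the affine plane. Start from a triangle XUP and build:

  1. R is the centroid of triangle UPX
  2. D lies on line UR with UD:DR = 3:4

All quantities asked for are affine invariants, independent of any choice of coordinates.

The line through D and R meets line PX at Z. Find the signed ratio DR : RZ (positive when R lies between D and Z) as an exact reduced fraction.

Work in coordinates with X = (0, 0), U = (1, 0), P = (0, 1).
1. R is the centroid of triangle UPX ⇒ R = (1/3, 1/3)
2. D lies on line UR with UD:DR = 3:4 ⇒ D = (5/7, 1/7)
line DR meets PX at Z = (0, 1/2)
R = D + t·(Z−D) with t = 8/15, so DR:RZ = 8/15:7/15

DR:RZ = 8/7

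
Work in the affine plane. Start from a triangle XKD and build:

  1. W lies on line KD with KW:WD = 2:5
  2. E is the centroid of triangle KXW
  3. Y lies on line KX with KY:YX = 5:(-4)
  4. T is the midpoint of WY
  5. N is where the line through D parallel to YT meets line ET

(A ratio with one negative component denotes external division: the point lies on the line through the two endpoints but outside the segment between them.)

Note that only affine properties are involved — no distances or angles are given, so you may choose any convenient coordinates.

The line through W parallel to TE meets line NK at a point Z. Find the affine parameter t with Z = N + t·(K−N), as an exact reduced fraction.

Set X = (0, 0), K = (1, 0), D = (0, 1); any affine frame gives the same invariant.
1. W lies on line KD with KW:WD = 2:5 ⇒ W = (5/7, 2/7)
2. E is the centroid of triangle KXW ⇒ E = (4/7, 2/21)
3. Y lies on line KX with KY:YX = 5:(-4) ⇒ Y = (-4, 0)
4. T is the midpoint of WY ⇒ T = (-23/14, 1/7)
5. N is where the line through D parallel to YT meets line ET ⇒ N = (-913/84, 43/126)
through W parallel to TE: direction (31/14, -1/21); meets NK at Z = (-12625/336, 559/504)
Z = N + t·(K−N) with t = -9/4

t = -9/4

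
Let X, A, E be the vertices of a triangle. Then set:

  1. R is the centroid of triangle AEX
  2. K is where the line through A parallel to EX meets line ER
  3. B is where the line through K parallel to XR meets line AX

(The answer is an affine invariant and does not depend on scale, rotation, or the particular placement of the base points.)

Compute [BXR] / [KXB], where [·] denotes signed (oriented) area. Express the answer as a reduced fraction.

Set X = (0, 0), A = (1, 0), E = (0, 1); any affine frame gives the same invariant.
1. R is the centroid of triangle AEX ⇒ R = (1/3, 1/3)
2. K is where the line through A parallel to EX meets line ER ⇒ K = (1, -1)
3. B is where the line through K parallel to XR meets line AX ⇒ B = (2, 0)
2·[BXR] = -2/3, 2·[KXB] = -2
[BXR]:[KXB] = -2/3:-2 = 1/3

[BXR]:[KXB] = 1/3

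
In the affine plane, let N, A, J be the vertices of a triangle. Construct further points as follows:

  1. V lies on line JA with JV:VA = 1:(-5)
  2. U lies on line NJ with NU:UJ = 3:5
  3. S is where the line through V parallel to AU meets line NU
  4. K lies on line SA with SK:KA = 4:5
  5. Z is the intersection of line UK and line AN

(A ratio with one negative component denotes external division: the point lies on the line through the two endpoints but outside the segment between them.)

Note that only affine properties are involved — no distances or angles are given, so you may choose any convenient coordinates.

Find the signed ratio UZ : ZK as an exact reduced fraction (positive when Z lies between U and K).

UZ:ZK = -108/185

Set N = (0, 0), A = (1, 0), J = (0, 1); any affine frame gives the same invariant.
1. V lies on line JA with JV:VA = 1:(-5) ⇒ V = (-1/4, 5/4)
2. U lies on line NJ with NU:UJ = 3:5 ⇒ U = (0, 3/8)
3. S is where the line through V parallel to AU meets line NU ⇒ S = (0, 37/32)
4. K lies on line SA with SK:KA = 4:5 ⇒ K = (4/9, 185/288)
5. Z is the intersection of line UK and line AN ⇒ Z = (-48/77, 0)
Z = U + t·(K−U) with t = -108/77, so UZ:ZK = t:(1−t) = -108/77:185/77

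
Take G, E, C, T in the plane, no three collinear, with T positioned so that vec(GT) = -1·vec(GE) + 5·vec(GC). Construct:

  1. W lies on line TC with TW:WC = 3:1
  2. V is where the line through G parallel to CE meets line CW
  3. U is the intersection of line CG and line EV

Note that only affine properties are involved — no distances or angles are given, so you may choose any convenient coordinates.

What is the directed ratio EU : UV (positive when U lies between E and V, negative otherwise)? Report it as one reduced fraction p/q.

Work in coordinates with G = (0, 0), E = (1, 0), C = (0, 1), T = (-1, 5).
1. W lies on line TC with TW:WC = 3:1 ⇒ W = (-1/4, 2)
2. V is where the line through G parallel to CE meets line CW ⇒ V = (1/3, -1/3)
3. U is the intersection of line CG and line EV ⇒ U = (0, -1/2)
U = E + t·(V−E) with t = 3/2, so EU:UV = t:(1−t) = 3/2:-1/2

EU:UV = -3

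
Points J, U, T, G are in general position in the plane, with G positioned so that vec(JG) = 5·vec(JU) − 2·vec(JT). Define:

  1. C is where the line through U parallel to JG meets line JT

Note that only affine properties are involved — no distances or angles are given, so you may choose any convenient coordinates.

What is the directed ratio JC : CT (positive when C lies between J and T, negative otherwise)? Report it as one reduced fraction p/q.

JC:CT = 2/3

Assign J = (0, 0), U = (1, 0), T = (0, 1), G = (5, -2) — the answer is frame-independent, so this choice is without loss of generality.
1. C is where the line through U parallel to JG meets line JT ⇒ C = (0, 2/5)
C = J + t·(T−J) with t = 2/5, so JC:CT = t:(1−t) = 2/5:3/5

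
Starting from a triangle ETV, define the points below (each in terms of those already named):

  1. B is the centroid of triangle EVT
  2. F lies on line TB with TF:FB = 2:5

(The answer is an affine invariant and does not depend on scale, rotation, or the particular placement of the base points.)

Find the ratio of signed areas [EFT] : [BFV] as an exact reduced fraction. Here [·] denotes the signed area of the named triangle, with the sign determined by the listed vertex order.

[EFT]:[BFV] = -2/5

Assign E = (0, 0), T = (1, 0), V = (0, 1) — the answer is frame-independent, so this choice is without loss of generality.
1. B is the centroid of triangle EVT ⇒ B = (1/3, 1/3)
2. F lies on line TB with TF:FB = 2:5 ⇒ F = (17/21, 2/21)
2·[EFT] = -2/21, 2·[BFV] = 5/21
[EFT]:[BFV] = -2/21:5/21 = -2/5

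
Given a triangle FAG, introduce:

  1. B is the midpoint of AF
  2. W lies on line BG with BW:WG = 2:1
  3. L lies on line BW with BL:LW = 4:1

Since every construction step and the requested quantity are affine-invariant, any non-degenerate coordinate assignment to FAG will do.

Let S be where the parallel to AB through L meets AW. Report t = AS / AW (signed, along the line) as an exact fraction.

Assign F = (0, 0), A = (1, 0), G = (0, 1) — the answer is frame-independent, so this choice is without loss of generality.
1. B is the midpoint of AF ⇒ B = (1/2, 0)
2. W lies on line BG with BW:WG = 2:1 ⇒ W = (1/6, 2/3)
3. L lies on line BW with BL:LW = 4:1 ⇒ L = (7/30, 8/15)
through L parallel to AB: direction (-1/2, 0); meets AW at S = (1/3, 8/15)
S = A + t·(W−A) with t = 4/5

t = 4/5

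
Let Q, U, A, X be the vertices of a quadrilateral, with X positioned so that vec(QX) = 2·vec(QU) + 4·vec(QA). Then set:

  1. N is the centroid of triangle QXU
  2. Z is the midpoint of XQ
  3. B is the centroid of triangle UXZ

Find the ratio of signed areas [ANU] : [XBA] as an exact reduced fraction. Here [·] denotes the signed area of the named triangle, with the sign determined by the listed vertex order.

[ANU]:[XBA] = 2/3

Work in coordinates with Q = (0, 0), U = (1, 0), A = (0, 1), X = (2, 4).
1. N is the centroid of triangle QXU ⇒ N = (1, 4/3)
2. Z is the midpoint of XQ ⇒ Z = (1, 2)
3. B is the centroid of triangle UXZ ⇒ B = (4/3, 2)
2·[ANU] = -4/3, 2·[XBA] = -2
[ANU]:[XBA] = -4/3:-2 = 2/3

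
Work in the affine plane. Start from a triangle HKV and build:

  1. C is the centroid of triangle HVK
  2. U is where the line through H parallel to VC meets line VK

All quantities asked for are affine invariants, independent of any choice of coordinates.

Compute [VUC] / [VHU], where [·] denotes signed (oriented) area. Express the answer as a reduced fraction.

Assign H = (0, 0), K = (1, 0), V = (0, 1) — the answer is frame-independent, so this choice is without loss of generality.
1. C is the centroid of triangle HVK ⇒ C = (1/3, 1/3)
2. U is where the line through H parallel to VC meets line VK ⇒ U = (-1, 2)
2·[VUC] = 1/3, 2·[VHU] = -1
[VUC]:[VHU] = 1/3:-1 = -1/3

[VUC]:[VHU] = -1/3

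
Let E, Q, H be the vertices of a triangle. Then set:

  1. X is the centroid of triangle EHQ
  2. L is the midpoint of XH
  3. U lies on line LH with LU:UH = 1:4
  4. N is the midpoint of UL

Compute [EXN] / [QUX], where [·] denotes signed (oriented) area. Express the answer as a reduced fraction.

Set E = (0, 0), Q = (1, 0), H = (0, 1); any affine frame gives the same invariant.
1. X is the centroid of triangle EHQ ⇒ X = (1/3, 1/3)
2. L is the midpoint of XH ⇒ L = (1/6, 2/3)
3. U lies on line LH with LU:UH = 1:4 ⇒ U = (2/15, 11/15)
4. N is the midpoint of UL ⇒ N = (3/20, 7/10)
2·[EXN] = 11/60, 2·[QUX] = 1/5
[EXN]:[QUX] = 11/60:1/5 = 11/12

[EXN]:[QUX] = 11/12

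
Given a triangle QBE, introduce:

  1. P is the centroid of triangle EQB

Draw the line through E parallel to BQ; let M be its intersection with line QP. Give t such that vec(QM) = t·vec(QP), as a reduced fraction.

t = 3

Work in coordinates with Q = (0, 0), B = (1, 0), E = (0, 1).
1. P is the centroid of triangle EQB ⇒ P = (1/3, 1/3)
through E parallel to BQ: direction (-1, 0); meets QP at M = (1, 1)
M = Q + t·(P−Q) with t = 3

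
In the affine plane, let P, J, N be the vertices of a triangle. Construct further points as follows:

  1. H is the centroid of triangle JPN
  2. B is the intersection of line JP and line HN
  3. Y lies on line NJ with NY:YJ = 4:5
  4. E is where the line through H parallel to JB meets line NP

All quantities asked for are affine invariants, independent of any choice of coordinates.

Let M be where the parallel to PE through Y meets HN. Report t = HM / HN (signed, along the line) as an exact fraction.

Set P = (0, 0), J = (1, 0), N = (0, 1); any affine frame gives the same invariant.
1. H is the centroid of triangle JPN ⇒ H = (1/3, 1/3)
2. B is the intersection of line JP and line HN ⇒ B = (1/2, 0)
3. Y lies on line NJ with NY:YJ = 4:5 ⇒ Y = (4/9, 5/9)
4. E is where the line through H parallel to JB meets line NP ⇒ E = (0, 1/3)
through Y parallel to PE: direction (0, 1/3); meets HN at M = (4/9, 1/9)
M = H + t·(N−H) with t = -1/3

t = -1/3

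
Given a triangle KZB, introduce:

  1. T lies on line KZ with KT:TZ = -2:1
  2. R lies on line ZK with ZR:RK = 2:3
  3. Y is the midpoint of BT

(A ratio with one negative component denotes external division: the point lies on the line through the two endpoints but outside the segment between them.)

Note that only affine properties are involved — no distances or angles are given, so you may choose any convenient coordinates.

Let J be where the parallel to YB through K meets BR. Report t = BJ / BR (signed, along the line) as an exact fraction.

Set K = (0, 0), Z = (1, 0), B = (0, 1); any affine frame gives the same invariant.
1. T lies on line KZ with KT:TZ = -2:1 ⇒ T = (2, 0)
2. R lies on line ZK with ZR:RK = 2:3 ⇒ R = (3/5, 0)
3. Y is the midpoint of BT ⇒ Y = (1, 1/2)
through K parallel to YB: direction (-1, 1/2); meets BR at J = (6/7, -3/7)
J = B + t·(R−B) with t = 10/7

t = 10/7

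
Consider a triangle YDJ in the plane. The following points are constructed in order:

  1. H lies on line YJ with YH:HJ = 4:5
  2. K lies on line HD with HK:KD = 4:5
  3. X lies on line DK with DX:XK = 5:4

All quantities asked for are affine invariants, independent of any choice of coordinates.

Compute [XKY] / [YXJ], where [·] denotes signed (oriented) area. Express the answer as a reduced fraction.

[XKY]:[YXJ] = 10/63

Choose coordinates Y = (0, 0), D = (1, 0), J = (0, 1).
1. H lies on line YJ with YH:HJ = 4:5 ⇒ H = (0, 4/9)
2. K lies on line HD with HK:KD = 4:5 ⇒ K = (4/9, 20/81)
3. X lies on line DK with DX:XK = 5:4 ⇒ X = (56/81, 100/729)
2·[XKY] = 80/729, 2·[YXJ] = 56/81
[XKY]:[YXJ] = 80/729:56/81 = 10/63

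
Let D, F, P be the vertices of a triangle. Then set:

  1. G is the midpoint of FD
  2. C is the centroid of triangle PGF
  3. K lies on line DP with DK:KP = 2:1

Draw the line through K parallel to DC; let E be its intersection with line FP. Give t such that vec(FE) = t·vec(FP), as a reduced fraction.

Assign D = (0, 0), F = (1, 0), P = (0, 1) — the answer is frame-independent, so this choice is without loss of generality.
1. G is the midpoint of FD ⇒ G = (1/2, 0)
2. C is the centroid of triangle PGF ⇒ C = (1/2, 1/3)
3. K lies on line DP with DK:KP = 2:1 ⇒ K = (0, 2/3)
through K parallel to DC: direction (1/2, 1/3); meets FP at E = (1/5, 4/5)
E = F + t·(P−F) with t = 4/5

t = 4/5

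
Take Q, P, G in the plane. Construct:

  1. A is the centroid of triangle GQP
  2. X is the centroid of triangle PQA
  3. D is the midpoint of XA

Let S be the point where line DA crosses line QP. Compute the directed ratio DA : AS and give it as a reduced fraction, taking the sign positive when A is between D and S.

Choose coordinates Q = (0, 0), P = (1, 0), G = (0, 1).
1. A is the centroid of triangle GQP ⇒ A = (1/3, 1/3)
2. X is the centroid of triangle PQA ⇒ X = (4/9, 1/9)
3. D is the midpoint of XA ⇒ D = (7/18, 2/9)
line DA meets QP at S = (1/2, 0)
A = D + t·(S−D) with t = -1/2, so DA:AS = -1/2:3/2

DA:AS = -1/3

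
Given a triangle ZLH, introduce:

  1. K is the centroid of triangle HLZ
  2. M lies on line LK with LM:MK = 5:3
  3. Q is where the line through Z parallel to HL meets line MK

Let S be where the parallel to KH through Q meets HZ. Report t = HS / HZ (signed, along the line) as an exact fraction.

t = 2

Set Z = (0, 0), L = (1, 0), H = (0, 1); any affine frame gives the same invariant.
1. K is the centroid of triangle HLZ ⇒ K = (1/3, 1/3)
2. M lies on line LK with LM:MK = 5:3 ⇒ M = (7/12, 5/24)
3. Q is where the line through Z parallel to HL meets line MK ⇒ Q = (-1, 1)
through Q parallel to KH: direction (-1/3, 2/3); meets HZ at S = (0, -1)
S = H + t·(Z−H) with t = 2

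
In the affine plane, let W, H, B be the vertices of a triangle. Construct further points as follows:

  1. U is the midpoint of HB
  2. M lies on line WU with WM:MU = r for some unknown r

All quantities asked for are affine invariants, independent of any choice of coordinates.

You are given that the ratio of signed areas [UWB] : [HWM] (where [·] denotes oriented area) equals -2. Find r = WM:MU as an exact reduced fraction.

r = -1/3

Choose coordinates W = (0, 0), H = (1, 0), B = (0, 1).
1. U is the midpoint of HB ⇒ U = (1/2, 1/2)
2. With WM:MU = r, write λ = r/(r+1) so M = W + λ·(U−W); M is affine-linear in λ
Every point depending on M is an affine combination of M and λ-independent points, so each such coordinate is linear in λ; the λ² term in each signed area is a multiple of (U−W)×(U−W) = 0, so 2·[UWB] and 2·[HWM] are each linear in λ. Evaluating at λ=0 and λ=1:
  2·[UWB] = -1/2,   2·[HWM] = -1/2·λ
So [UWB]:[HWM] = (-1/2) / (-1/2·λ). Setting this equal to -2:
  -1/2 = -2·(-1/2·λ)  ⇒  λ = -1/2
Then r = λ/(1−λ) = (-1/2)/(3/2) = -1/3. Check: with r = -1/3, M = (-1/4, -1/4) and [UWB]:[HWM] = -2 as required.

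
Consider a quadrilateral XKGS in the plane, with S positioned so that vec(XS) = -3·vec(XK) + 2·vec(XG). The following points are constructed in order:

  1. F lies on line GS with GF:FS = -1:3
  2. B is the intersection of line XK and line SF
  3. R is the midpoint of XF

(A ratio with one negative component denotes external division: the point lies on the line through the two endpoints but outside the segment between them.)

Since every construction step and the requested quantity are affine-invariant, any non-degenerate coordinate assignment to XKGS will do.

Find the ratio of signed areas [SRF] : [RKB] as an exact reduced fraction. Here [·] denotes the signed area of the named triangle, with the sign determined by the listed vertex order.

Choose coordinates X = (0, 0), K = (1, 0), G = (0, 1), S = (-3, 2).
1. F lies on line GS with GF:FS = -1:3 ⇒ F = (3/2, 1/2)
2. B is the intersection of line XK and line SF ⇒ B = (3, 0)
3. R is the midpoint of XF ⇒ R = (3/4, 1/4)
2·[SRF] = 9/4, 2·[RKB] = 1/2
[SRF]:[RKB] = 9/4:1/2 = 9/2

[SRF]:[RKB] = 9/2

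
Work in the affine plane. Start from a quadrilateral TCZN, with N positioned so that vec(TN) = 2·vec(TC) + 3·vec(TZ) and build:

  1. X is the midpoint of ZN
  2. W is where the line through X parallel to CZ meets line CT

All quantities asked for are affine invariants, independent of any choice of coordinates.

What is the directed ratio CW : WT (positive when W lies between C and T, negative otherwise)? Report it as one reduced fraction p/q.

CW:WT = -2/3

Assign T = (0, 0), C = (1, 0), Z = (0, 1), N = (2, 3) — the answer is frame-independent, so this choice is without loss of generality.
1. X is the midpoint of ZN ⇒ X = (1, 2)
2. W is where the line through X parallel to CZ meets line CT ⇒ W = (3, 0)
W = C + t·(T−C) with t = -2, so CW:WT = t:(1−t) = -2:3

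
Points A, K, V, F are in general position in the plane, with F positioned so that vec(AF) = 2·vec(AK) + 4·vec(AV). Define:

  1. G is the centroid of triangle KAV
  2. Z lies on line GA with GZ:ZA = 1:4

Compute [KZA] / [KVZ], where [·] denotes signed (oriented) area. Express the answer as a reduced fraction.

Set A = (0, 0), K = (1, 0), V = (0, 1), F = (2, 4); any affine frame gives the same invariant.
1. G is the centroid of triangle KAV ⇒ G = (1/3, 1/3)
2. Z lies on line GA with GZ:ZA = 1:4 ⇒ Z = (4/15, 4/15)
2·[KZA] = 4/15, 2·[KVZ] = 7/15
[KZA]:[KVZ] = 4/15:7/15 = 4/7

[KZA]:[KVZ] = 4/7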